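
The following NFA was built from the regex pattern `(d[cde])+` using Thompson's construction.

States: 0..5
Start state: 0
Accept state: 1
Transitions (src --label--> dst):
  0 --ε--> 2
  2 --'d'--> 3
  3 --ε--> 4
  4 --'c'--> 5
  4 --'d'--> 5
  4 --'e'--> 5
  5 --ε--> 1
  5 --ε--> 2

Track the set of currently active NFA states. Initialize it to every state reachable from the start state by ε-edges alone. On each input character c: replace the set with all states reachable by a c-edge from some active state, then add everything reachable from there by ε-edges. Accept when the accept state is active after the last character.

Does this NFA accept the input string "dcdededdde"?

initial (ε-close {0}): {0,2}
'd' @ 1: {3,4}
'c' @ 2: {1,2,5}  (accept∈set)
'd' @ 3: {3,4}
'e' @ 4: {1,2,5}  (accept∈set)
'd' @ 5: {3,4}
'e' @ 6: {1,2,5}  (accept∈set)
'd' @ 7: {3,4}
'd' @ 8: {1,2,5}  (accept∈set)
'd' @ 9: {3,4}
'e' @ 10: {1,2,5}  (accept∈set)
after full input: {1,2,5}  (accept=1 in)

Answer: ACCEPT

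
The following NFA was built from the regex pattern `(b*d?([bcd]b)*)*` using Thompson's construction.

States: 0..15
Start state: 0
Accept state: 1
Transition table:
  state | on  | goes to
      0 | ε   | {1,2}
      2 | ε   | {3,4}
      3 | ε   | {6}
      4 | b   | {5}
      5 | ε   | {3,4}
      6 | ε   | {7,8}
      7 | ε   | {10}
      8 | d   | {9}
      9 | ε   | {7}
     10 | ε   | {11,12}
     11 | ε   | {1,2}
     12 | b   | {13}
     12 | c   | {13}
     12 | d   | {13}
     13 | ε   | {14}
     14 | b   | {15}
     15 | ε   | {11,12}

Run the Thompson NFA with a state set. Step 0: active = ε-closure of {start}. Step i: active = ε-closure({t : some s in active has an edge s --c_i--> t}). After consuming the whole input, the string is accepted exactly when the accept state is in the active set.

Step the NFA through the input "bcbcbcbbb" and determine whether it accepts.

Answer: ACCEPT

Steps:
initial (ε-close {0}): {0,1,2,3,4,6,7,8,10,11,12}
'b' @ 1: {1,2,3,4,5,6,7,8,10,11,12,13,14}  [accepting]
'c' @ 2: {13,14}
'b' @ 3: {1,2,3,4,6,7,8,10,11,12,15}  [accepting]
'c' @ 4: {13,14}
'b' @ 5: {1,2,3,4,6,7,8,10,11,12,15}  [accepting]
'c' @ 6: {13,14}
'b' @ 7: {1,2,3,4,6,7,8,10,11,12,15}  [accepting]
'b' @ 8: {1,2,3,4,5,6,7,8,10,11,12,13,14}  [accepting]
'b' @ 9: {1,2,3,4,5,6,7,8,10,11,12,13,14,15}  [accepting]
after full input: {1,2,3,4,5,6,7,8,10,11,12,13,14,15}  (accept=1 in)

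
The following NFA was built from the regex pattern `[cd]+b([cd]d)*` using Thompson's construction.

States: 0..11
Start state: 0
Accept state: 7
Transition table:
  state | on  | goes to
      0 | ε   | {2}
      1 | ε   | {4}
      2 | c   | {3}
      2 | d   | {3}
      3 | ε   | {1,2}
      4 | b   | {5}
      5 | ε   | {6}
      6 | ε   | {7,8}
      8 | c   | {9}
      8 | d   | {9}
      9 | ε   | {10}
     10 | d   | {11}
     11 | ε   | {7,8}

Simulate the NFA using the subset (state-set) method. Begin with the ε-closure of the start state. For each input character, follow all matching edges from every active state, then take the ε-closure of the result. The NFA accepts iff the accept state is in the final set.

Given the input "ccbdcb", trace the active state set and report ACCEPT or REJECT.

start: ε-closure({0}) = {0,2}
'c' @ 1: {1,2,3,4}
'c' @ 2: {1,2,3,4}
'b' @ 3: {5,6,7,8}  (accept∈set)
'd' @ 4: {9,10}
'c' @ 5: {}  — no active states
rest 'b' ignored (set empty)
final: {}; accept 7 not in set

Answer: REJECT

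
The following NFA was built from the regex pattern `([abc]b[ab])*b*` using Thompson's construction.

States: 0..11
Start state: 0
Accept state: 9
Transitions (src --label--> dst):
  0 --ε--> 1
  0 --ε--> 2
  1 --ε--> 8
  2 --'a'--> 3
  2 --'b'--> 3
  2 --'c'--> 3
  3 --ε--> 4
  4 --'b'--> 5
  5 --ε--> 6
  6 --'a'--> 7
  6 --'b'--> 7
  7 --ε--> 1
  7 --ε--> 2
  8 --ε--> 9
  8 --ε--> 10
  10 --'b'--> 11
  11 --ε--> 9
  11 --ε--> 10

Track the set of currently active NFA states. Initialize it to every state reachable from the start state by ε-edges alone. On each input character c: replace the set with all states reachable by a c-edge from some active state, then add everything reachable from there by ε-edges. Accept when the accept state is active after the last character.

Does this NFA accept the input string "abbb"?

Answer: ACCEPT

Derivation:
S₀ = ε-closure({0}) = {0,1,2,8,9,10}
'a' @ 1: {3,4}
'b' @ 2: {5,6}
'b' @ 3: {1,2,7,8,9,10}  (accept∈set)
'b' @ 4: {3,4,9,10,11}  (accept∈set)
final: {3,4,9,10,11}; accept 9 in set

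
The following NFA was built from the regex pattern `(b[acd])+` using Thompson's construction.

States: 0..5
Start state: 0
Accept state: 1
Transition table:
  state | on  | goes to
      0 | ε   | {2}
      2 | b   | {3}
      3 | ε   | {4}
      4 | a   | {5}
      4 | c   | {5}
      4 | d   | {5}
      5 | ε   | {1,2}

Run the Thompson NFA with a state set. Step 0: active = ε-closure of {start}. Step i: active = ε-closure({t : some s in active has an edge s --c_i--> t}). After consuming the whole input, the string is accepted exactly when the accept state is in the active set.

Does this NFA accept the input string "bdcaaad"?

S₀ = ε-closure({0}) = {0,2}
'b' @ 1: {3,4}
'd' @ 2: {1,2,5}  (accept∈set)
'c' @ 3: {}  — no active states
rest 'aaad' ignored (set empty)
end set {} — state 1 not in

Answer: REJECT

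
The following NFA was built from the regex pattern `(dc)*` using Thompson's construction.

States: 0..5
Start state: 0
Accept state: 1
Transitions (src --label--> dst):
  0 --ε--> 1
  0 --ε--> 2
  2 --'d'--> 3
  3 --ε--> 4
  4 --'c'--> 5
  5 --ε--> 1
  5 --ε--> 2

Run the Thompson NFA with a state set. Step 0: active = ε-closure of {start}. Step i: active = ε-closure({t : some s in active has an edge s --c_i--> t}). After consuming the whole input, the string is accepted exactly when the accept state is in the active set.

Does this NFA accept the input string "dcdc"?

start: ε-closure({0}) = {0,1,2}
'd' @ 1: {3,4}
'c' @ 2: {1,2,5}  [accepting]
'd' @ 3: {3,4}
'c' @ 4: {1,2,5}  [accepting]
final: {1,2,5}; accept 1 in set

Answer: ACCEPT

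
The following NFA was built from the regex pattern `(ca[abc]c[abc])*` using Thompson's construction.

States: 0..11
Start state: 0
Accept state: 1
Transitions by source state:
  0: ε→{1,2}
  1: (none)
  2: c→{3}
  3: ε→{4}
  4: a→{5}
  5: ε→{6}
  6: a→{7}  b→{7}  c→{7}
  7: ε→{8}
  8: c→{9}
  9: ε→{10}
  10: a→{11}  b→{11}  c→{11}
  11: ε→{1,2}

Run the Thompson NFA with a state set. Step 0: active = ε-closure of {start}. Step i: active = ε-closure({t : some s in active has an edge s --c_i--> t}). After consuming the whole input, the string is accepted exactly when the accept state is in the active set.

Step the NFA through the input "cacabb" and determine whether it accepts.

S₀ = ε-closure({0}) = {0,1,2}
'c' @ 1: {3,4}
'a' @ 2: {5,6}
'c' @ 3: {7,8}
'a' @ 4: {}  — dead — no transitions
rest 'bb' ignored (set empty)
after full input: {}  (accept=1 not in)

Answer: REJECT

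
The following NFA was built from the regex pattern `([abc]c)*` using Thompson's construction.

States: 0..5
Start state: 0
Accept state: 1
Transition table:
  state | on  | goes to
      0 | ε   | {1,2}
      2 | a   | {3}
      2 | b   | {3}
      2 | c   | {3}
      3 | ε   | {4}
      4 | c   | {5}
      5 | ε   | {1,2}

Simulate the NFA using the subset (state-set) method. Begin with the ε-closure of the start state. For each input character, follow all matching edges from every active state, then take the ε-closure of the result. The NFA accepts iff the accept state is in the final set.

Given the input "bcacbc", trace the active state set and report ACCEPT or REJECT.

start: ε-closure({0}) = {0,1,2}
'b' @ 1: {3,4}
'c' @ 2: {1,2,5}  ✓accept
'a' @ 3: {3,4}
'c' @ 4: {1,2,5}  ✓accept
'b' @ 5: {3,4}
'c' @ 6: {1,2,5}  ✓accept
after full input: {1,2,5}  (accept=1 in)

Answer: ACCEPT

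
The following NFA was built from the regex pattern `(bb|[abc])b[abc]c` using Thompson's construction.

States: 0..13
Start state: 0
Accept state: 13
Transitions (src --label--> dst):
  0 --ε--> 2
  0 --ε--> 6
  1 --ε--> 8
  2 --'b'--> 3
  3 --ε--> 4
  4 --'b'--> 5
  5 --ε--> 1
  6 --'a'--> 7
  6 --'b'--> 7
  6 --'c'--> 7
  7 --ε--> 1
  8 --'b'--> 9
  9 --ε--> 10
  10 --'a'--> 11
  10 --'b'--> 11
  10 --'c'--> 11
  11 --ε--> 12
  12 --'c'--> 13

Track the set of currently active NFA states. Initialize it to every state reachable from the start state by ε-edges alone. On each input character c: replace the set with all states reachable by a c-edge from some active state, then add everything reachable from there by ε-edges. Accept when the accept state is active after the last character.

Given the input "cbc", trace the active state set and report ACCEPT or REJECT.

start: ε-closure({0}) = {0,2,6}
'c' @ 1: {1,7,8}
'b' @ 2: {9,10}
'c' @ 3: {11,12}
after full input: {11,12}  (accept=13 not in)

Answer: REJECT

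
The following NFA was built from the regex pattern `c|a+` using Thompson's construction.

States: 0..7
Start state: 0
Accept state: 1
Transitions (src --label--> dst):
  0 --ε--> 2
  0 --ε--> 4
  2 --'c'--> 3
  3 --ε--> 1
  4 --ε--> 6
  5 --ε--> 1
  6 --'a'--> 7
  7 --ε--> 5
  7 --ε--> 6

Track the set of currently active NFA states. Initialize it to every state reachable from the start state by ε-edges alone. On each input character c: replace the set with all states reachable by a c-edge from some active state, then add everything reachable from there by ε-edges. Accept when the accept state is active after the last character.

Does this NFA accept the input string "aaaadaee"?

Answer: REJECT

Trace:
initial (ε-close {0}): {0,2,4,6}
'a' @ 1: {1,5,6,7}  [accepting]
'a' @ 2: {1,5,6,7}  [accepting]
'a' @ 3: {1,5,6,7}  [accepting]
'a' @ 4: {1,5,6,7}  [accepting]
'd' @ 5: {}  — state set empty
rest 'aee' ignored (set empty)
after full input: {}  (accept=1 not in)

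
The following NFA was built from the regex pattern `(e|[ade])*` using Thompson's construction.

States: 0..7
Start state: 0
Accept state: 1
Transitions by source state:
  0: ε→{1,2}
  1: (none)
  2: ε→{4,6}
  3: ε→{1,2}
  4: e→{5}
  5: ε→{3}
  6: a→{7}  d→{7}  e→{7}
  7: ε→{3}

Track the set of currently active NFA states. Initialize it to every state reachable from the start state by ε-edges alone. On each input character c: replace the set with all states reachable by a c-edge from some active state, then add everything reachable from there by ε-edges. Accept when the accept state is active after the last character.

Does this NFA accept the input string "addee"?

Answer: ACCEPT

Trace:
S₀ = ε-closure({0}) = {0,1,2,4,6}
'a' @ 1: {1,2,3,4,6,7}  ✓accept
'd' @ 2: {1,2,3,4,6,7}  ✓accept
'd' @ 3: {1,2,3,4,6,7}  ✓accept
'e' @ 4: {1,2,3,4,5,6,7}  ✓accept
'e' @ 5: {1,2,3,4,5,6,7}  ✓accept
end set {1,2,3,4,5,6,7} — state 1 in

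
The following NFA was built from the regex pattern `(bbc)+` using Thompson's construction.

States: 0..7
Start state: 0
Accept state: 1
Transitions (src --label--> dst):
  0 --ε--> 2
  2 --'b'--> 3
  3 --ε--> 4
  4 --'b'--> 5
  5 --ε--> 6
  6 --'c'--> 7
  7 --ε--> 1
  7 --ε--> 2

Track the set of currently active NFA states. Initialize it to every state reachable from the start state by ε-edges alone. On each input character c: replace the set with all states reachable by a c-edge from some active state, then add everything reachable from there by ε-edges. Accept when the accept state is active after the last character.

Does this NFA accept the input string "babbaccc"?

start: ε-closure({0}) = {0,2}
'b' @ 1: {3,4}
'a' @ 2: {}  — state set empty
rest 'bbaccc' ignored (set empty)
end set {} — state 1 not in

Answer: REJECT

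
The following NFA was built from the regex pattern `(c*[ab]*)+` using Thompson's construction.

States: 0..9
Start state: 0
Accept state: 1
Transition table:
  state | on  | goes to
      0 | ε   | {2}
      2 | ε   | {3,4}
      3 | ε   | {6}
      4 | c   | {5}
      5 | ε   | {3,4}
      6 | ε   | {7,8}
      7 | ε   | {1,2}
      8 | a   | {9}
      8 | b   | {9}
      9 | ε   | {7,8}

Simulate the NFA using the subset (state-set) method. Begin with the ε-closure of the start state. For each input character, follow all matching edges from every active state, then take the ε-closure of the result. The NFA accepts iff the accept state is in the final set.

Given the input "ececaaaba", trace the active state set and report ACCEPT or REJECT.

initial (ε-close {0}): {0,1,2,3,4,6,7,8}
'e' @ 1: {}  — no active states
rest 'cecaaaba' ignored (set empty)
after full input: {}  (accept=1 not in)

Answer: REJECT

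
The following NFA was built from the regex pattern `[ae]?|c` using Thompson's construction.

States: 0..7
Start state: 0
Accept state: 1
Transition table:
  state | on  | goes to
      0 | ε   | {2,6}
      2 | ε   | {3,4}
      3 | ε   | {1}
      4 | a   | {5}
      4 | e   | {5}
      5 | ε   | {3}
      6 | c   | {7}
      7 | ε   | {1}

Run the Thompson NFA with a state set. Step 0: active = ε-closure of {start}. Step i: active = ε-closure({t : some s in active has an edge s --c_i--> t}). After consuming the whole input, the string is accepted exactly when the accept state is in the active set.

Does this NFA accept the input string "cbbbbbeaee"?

Answer: REJECT

Trace:
S₀ = ε-closure({0}) = {0,1,2,3,4,6}
'c' @ 1: {1,7}  [accepting]
'b' @ 2: {}  — dead — no transitions
rest 'bbbbeaee' ignored (set empty)
end set {} — state 1 not in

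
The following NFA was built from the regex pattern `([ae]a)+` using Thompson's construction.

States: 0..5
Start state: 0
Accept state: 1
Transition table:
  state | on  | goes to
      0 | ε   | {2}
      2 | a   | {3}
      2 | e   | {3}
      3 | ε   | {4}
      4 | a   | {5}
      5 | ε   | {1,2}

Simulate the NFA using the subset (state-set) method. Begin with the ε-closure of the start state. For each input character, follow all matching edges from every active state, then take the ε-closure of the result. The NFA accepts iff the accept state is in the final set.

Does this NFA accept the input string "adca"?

Answer: REJECT

Derivation:
S₀ = ε-closure({0}) = {0,2}
'a' @ 1: {3,4}
'd' @ 2: {}  — state set empty
rest 'ca' ignored (set empty)
end set {} — state 1 not in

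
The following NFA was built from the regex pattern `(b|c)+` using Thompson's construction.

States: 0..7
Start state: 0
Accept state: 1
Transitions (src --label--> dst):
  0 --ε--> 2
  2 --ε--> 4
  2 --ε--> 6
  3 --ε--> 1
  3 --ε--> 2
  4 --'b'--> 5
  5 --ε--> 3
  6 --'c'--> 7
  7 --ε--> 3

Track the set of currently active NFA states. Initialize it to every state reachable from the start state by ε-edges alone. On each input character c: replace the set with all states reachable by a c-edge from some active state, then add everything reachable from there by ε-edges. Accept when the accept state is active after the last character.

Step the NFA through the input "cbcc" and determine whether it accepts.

Answer: ACCEPT

Derivation:
S₀ = ε-closure({0}) = {0,2,4,6}
'c' @ 1: {1,2,3,4,6,7}  [accepting]
'b' @ 2: {1,2,3,4,5,6}  [accepting]
'c' @ 3: {1,2,3,4,6,7}  [accepting]
'c' @ 4: {1,2,3,4,6,7}  [accepting]
after full input: {1,2,3,4,6,7}  (accept=1 in)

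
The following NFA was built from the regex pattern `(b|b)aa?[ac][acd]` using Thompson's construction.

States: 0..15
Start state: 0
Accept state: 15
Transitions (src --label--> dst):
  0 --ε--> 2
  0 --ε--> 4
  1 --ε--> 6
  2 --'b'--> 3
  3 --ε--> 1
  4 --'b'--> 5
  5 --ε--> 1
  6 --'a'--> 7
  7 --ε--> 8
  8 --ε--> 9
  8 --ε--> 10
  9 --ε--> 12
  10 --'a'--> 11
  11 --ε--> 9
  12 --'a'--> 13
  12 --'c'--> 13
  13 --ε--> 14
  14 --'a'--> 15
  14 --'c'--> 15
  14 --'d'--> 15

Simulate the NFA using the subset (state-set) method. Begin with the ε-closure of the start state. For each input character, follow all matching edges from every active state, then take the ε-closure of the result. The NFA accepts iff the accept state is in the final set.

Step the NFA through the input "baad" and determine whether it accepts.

Answer: ACCEPT

Steps:
initial (ε-close {0}): {0,2,4}
'b' @ 1: {1,3,5,6}
'a' @ 2: {7,8,9,10,12}
'a' @ 3: {9,11,12,13,14}
'd' @ 4: {15}  ✓accept
end set {15} — state 15 in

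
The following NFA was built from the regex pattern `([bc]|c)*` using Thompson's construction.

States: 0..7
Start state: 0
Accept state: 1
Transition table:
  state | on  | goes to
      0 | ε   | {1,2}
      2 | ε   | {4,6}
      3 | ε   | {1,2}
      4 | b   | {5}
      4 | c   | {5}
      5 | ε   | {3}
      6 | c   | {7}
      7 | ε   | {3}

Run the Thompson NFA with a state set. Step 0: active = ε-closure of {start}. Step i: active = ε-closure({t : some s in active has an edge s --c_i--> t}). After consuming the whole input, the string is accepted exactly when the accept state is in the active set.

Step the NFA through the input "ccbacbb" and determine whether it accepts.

Answer: REJECT

Steps:
S₀ = ε-closure({0}) = {0,1,2,4,6}
'c' @ 1: {1,2,3,4,5,6,7}  ✓accept
'c' @ 2: {1,2,3,4,5,6,7}  ✓accept
'b' @ 3: {1,2,3,4,5,6}  ✓accept
'a' @ 4: {}  — dead — no transitions
rest 'cbb' ignored (set empty)
after full input: {}  (accept=1 not in)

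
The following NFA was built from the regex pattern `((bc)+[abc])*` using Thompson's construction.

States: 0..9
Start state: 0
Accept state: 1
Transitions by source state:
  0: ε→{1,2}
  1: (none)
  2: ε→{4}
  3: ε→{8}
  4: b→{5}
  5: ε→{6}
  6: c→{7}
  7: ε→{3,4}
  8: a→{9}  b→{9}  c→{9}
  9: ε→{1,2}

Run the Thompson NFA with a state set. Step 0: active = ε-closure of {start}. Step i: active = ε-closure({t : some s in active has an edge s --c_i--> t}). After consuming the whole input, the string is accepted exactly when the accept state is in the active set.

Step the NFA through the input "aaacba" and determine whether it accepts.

Answer: REJECT

Derivation:
S₀ = ε-closure({0}) = {0,1,2,4}
'a' @ 1: {}  — no active states
rest 'aacba' ignored (set empty)
end set {} — state 1 not in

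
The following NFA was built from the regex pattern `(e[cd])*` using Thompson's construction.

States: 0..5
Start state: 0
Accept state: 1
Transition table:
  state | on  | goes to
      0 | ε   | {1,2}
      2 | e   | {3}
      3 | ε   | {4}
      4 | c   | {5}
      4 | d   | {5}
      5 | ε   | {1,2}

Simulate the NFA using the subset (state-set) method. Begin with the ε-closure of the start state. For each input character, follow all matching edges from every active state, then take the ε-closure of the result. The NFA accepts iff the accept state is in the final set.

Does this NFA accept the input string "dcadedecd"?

Answer: REJECT

Trace:
initial (ε-close {0}): {0,1,2}
'd' @ 1: {}  — no active states
rest 'cadedecd' ignored (set empty)
end set {} — state 1 not in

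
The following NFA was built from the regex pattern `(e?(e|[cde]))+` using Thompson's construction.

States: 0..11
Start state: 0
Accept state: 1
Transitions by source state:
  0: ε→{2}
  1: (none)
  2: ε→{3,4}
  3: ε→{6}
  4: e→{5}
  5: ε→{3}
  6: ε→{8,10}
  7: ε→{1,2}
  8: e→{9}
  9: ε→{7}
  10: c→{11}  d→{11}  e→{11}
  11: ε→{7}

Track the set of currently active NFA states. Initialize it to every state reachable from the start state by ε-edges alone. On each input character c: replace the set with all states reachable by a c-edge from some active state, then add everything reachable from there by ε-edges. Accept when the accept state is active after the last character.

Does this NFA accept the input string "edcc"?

Answer: ACCEPT

Trace:
initial (ε-close {0}): {0,2,3,4,6,8,10}
'e' @ 1: {1,2,3,4,5,6,7,8,9,10,11}  ✓accept
'd' @ 2: {1,2,3,4,6,7,8,10,11}  ✓accept
'c' @ 3: {1,2,3,4,6,7,8,10,11}  ✓accept
'c' @ 4: {1,2,3,4,6,7,8,10,11}  ✓accept
final: {1,2,3,4,6,7,8,10,11}; accept 1 in set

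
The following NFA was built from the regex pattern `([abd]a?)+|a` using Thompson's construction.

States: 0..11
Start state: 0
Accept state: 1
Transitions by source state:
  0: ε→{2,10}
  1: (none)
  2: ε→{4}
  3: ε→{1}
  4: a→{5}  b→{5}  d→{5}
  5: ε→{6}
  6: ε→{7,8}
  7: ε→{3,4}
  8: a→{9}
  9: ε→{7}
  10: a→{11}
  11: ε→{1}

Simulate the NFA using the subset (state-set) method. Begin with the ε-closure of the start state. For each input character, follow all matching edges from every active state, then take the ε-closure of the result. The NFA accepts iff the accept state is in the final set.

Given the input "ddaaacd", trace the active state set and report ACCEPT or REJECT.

Answer: REJECT

Derivation:
S₀ = ε-closure({0}) = {0,2,4,10}
'd' @ 1: {1,3,4,5,6,7,8}  ✓accept
'd' @ 2: {1,3,4,5,6,7,8}  ✓accept
'a' @ 3: {1,3,4,5,6,7,8,9}  ✓accept
'a' @ 4: {1,3,4,5,6,7,8,9}  ✓accept
'a' @ 5: {1,3,4,5,6,7,8,9}  ✓accept
'c' @ 6: {}  — no active states
rest 'd' ignored (set empty)
after full input: {}  (accept=1 not in)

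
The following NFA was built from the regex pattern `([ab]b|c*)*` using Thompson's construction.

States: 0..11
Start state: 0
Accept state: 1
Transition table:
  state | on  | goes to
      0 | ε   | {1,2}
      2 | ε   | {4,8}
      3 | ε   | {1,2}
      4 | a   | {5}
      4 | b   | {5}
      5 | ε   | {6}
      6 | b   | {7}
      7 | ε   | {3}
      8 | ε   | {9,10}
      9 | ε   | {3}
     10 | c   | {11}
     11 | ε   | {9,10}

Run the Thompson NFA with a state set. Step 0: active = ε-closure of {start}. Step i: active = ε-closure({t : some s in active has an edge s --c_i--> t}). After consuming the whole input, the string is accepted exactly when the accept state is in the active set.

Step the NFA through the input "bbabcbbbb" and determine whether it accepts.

initial (ε-close {0}): {0,1,2,3,4,8,9,10}
'b' @ 1: {5,6}
'b' @ 2: {1,2,3,4,7,8,9,10}  (accept∈set)
'a' @ 3: {5,6}
'b' @ 4: {1,2,3,4,7,8,9,10}  (accept∈set)
'c' @ 5: {1,2,3,4,8,9,10,11}  (accept∈set)
'b' @ 6: {5,6}
'b' @ 7: {1,2,3,4,7,8,9,10}  (accept∈set)
'b' @ 8: {5,6}
'b' @ 9: {1,2,3,4,7,8,9,10}  (accept∈set)
final: {1,2,3,4,7,8,9,10}; accept 1 in set

Answer: ACCEPT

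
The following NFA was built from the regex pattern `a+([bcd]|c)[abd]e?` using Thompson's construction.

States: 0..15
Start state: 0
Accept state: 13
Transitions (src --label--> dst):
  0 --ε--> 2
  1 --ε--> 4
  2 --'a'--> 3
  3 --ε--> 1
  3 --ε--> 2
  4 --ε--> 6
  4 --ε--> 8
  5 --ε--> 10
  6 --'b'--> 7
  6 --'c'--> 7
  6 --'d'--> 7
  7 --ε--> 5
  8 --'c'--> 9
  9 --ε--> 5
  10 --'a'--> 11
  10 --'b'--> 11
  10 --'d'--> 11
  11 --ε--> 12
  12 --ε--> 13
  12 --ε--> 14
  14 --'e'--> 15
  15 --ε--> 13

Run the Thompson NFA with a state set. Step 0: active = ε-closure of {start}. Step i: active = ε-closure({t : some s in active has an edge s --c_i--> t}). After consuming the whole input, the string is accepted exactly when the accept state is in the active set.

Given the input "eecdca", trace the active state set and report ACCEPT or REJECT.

Answer: REJECT

Steps:
S₀ = ε-closure({0}) = {0,2}
'e' @ 1: {}  — dead — no transitions
rest 'ecdca' ignored (set empty)
after full input: {}  (accept=13 not in)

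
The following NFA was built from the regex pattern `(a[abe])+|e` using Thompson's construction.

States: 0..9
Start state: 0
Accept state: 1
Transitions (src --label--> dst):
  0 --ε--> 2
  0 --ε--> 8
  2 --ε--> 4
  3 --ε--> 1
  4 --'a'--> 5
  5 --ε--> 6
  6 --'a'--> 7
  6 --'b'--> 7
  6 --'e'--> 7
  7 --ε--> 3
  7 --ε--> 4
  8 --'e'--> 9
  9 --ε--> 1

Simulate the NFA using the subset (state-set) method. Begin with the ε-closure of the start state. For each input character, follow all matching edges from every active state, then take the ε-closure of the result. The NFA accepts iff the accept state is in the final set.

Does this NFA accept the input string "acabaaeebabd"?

initial (ε-close {0}): {0,2,4,8}
'a' @ 1: {5,6}
'c' @ 2: {}  — state set empty
rest 'abaaeebabd' ignored (set empty)
after full input: {}  (accept=1 not in)

Answer: REJECT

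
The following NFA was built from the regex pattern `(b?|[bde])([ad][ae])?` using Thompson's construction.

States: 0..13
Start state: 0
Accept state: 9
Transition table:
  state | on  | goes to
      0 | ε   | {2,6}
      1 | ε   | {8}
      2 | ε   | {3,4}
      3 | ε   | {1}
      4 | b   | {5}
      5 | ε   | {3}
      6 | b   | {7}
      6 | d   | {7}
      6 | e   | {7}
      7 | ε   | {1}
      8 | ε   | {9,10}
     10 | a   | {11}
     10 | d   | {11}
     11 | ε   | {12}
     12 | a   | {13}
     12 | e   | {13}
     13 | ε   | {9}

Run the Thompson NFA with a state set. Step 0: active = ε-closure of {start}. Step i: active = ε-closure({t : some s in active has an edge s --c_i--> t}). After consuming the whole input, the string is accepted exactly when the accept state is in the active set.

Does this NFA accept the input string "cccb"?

initial (ε-close {0}): {0,1,2,3,4,6,8,9,10}
'c' @ 1: {}  — state set empty
rest 'ccb' ignored (set empty)
end set {} — state 9 not in

Answer: REJECT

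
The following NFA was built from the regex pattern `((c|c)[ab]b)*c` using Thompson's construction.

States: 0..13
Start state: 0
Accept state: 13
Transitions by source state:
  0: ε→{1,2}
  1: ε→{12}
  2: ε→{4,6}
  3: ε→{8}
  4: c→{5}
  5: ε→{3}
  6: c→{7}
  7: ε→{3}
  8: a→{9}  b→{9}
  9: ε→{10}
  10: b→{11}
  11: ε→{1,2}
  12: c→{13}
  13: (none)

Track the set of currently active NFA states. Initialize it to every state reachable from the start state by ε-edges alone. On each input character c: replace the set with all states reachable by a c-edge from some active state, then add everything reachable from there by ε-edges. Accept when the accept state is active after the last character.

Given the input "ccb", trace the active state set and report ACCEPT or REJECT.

Answer: REJECT

Trace:
S₀ = ε-closure({0}) = {0,1,2,4,6,12}
'c' @ 1: {3,5,7,8,13}  ✓accept
'c' @ 2: {}  — no active states
rest 'b' ignored (set empty)
final: {}; accept 13 not in set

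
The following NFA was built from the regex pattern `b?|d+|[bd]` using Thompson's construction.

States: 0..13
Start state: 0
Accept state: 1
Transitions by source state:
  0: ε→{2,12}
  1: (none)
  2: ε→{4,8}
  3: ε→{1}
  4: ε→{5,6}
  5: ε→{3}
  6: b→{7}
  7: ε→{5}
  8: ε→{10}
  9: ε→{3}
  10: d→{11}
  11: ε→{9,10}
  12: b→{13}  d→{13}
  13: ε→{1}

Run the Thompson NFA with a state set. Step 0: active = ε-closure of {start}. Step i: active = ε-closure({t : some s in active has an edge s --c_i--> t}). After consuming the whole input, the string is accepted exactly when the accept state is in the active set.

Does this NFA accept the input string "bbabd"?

Answer: REJECT

Trace:
initial (ε-close {0}): {0,1,2,3,4,5,6,8,10,12}
'b' @ 1: {1,3,5,7,13}  [accepting]
'b' @ 2: {}  — dead — no transitions
rest 'abd' ignored (set empty)
end set {} — state 1 not in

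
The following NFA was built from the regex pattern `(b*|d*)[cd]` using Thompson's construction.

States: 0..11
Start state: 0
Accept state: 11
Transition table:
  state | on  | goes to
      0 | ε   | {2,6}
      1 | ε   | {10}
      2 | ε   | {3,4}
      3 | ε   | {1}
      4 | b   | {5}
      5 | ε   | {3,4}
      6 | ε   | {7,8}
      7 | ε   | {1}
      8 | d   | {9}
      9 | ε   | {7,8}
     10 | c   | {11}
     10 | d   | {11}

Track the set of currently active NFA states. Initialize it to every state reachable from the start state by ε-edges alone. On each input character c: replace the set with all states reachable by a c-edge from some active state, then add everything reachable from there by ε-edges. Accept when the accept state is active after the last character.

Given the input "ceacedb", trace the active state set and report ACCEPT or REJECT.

start: ε-closure({0}) = {0,1,2,3,4,6,7,8,10}
'c' @ 1: {11}  [accepting]
'e' @ 2: {}  — dead — no transitions
rest 'acedb' ignored (set empty)
end set {} — state 11 not in

Answer: REJECT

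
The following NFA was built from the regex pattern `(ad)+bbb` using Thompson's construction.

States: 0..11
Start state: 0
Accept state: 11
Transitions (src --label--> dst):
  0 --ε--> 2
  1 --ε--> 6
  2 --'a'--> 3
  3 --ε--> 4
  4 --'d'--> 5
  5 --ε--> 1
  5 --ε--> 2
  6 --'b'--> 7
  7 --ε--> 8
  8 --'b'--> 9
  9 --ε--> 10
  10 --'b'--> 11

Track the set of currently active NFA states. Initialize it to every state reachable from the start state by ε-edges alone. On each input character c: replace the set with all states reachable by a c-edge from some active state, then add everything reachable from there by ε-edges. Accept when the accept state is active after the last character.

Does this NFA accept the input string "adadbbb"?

initial (ε-close {0}): {0,2}
'a' @ 1: {3,4}
'd' @ 2: {1,2,5,6}
'a' @ 3: {3,4}
'd' @ 4: {1,2,5,6}
'b' @ 5: {7,8}
'b' @ 6: {9,10}
'b' @ 7: {11}  (accept∈set)
after full input: {11}  (accept=11 in)

Answer: ACCEPT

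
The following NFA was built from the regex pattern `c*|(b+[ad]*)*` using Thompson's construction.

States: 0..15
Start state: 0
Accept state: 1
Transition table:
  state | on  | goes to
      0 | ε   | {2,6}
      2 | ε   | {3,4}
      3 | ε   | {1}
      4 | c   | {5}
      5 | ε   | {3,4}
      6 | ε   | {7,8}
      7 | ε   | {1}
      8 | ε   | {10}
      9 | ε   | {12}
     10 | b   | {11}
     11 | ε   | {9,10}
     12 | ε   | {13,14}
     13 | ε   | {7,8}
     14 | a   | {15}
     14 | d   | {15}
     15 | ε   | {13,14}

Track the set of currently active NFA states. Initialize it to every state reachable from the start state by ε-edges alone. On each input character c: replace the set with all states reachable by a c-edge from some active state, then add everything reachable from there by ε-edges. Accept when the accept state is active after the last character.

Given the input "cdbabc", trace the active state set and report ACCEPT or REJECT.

start: ε-closure({0}) = {0,1,2,3,4,6,7,8,10}
'c' @ 1: {1,3,4,5}  (accept∈set)
'd' @ 2: {}  — state set empty
rest 'babc' ignored (set empty)
after full input: {}  (accept=1 not in)

Answer: REJECT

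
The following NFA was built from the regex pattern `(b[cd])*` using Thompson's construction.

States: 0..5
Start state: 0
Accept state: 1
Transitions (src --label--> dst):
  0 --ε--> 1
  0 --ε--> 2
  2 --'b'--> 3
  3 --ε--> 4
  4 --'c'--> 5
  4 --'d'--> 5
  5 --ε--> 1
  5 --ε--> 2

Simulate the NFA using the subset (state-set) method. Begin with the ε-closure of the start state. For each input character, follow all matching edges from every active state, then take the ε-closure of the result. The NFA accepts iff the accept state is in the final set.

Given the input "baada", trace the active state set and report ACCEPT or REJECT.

Answer: REJECT

Trace:
S₀ = ε-closure({0}) = {0,1,2}
'b' @ 1: {3,4}
'a' @ 2: {}  — dead — no transitions
rest 'ada' ignored (set empty)
final: {}; accept 1 not in set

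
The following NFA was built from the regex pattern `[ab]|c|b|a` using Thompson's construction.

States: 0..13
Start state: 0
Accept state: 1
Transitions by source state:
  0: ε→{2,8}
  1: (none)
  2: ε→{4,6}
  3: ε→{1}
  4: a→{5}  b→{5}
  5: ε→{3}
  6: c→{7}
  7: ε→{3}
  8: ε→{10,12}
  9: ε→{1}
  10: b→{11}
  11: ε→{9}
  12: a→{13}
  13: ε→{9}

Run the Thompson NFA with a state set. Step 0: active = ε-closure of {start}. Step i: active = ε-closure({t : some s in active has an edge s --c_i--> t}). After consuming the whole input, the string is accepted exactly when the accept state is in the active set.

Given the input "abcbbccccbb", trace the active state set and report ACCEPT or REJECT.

Answer: REJECT

Derivation:
S₀ = ε-closure({0}) = {0,2,4,6,8,10,12}
'a' @ 1: {1,3,5,9,13}  ✓accept
'b' @ 2: {}  — dead — no transitions
rest 'cbbccccbb' ignored (set empty)
after full input: {}  (accept=1 not in)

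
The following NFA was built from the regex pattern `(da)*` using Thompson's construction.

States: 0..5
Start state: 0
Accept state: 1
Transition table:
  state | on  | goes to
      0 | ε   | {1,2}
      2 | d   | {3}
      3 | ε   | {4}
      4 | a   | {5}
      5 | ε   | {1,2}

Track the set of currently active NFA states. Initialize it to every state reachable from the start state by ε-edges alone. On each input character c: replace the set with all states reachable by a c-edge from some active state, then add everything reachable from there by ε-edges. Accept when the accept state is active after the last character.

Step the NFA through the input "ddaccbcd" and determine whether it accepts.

S₀ = ε-closure({0}) = {0,1,2}
'd' @ 1: {3,4}
'd' @ 2: {}  — no active states
rest 'accbcd' ignored (set empty)
end set {} — state 1 not in

Answer: REJECT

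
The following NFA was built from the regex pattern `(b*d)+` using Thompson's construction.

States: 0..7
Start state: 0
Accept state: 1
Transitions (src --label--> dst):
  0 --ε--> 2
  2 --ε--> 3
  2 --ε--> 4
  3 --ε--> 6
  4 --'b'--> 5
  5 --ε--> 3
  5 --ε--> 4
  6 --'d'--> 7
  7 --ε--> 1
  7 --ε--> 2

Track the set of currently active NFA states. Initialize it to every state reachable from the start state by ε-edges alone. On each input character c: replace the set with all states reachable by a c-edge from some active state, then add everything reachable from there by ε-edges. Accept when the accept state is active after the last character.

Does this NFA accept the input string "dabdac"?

Answer: REJECT

Derivation:
start: ε-closure({0}) = {0,2,3,4,6}
'd' @ 1: {1,2,3,4,6,7}  [accepting]
'a' @ 2: {}  — state set empty
rest 'bdac' ignored (set empty)
final: {}; accept 1 not in set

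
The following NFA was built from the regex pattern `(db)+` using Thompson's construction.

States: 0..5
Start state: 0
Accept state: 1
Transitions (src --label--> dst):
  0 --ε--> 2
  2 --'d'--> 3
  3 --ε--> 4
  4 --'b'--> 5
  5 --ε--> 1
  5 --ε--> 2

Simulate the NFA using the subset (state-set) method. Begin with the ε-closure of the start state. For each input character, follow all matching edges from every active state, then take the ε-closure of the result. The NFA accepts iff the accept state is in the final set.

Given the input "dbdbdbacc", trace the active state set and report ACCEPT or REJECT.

Answer: REJECT

Trace:
start: ε-closure({0}) = {0,2}
'd' @ 1: {3,4}
'b' @ 2: {1,2,5}  [accepting]
'd' @ 3: {3,4}
'b' @ 4: {1,2,5}  [accepting]
'd' @ 5: {3,4}
'b' @ 6: {1,2,5}  [accepting]
'a' @ 7: {}  — no active states
rest 'cc' ignored (set empty)
end set {} — state 1 not in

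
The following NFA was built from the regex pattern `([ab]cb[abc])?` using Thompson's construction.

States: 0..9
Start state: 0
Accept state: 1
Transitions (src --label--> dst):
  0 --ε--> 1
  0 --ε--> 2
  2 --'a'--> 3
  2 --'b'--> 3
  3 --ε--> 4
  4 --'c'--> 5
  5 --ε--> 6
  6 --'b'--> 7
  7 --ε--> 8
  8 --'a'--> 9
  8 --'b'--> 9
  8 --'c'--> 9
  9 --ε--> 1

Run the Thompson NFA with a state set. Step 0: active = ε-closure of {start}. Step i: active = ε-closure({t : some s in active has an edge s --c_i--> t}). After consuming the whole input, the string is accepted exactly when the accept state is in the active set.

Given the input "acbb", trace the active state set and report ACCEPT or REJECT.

Answer: ACCEPT

Trace:
start: ε-closure({0}) = {0,1,2}
'a' @ 1: {3,4}
'c' @ 2: {5,6}
'b' @ 3: {7,8}
'b' @ 4: {1,9}  (accept∈set)
final: {1,9}; accept 1 in set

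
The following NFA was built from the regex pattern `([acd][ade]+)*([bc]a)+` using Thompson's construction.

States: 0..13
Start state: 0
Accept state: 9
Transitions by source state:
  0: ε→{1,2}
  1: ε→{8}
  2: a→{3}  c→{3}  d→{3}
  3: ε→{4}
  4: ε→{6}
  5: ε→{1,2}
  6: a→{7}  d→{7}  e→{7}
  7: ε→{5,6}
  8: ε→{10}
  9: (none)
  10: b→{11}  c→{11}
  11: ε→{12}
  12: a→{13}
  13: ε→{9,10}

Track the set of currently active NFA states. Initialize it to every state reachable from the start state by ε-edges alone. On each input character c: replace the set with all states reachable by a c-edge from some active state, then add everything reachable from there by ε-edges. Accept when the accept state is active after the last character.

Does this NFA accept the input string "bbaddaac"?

Answer: REJECT

Steps:
S₀ = ε-closure({0}) = {0,1,2,8,10}
'b' @ 1: {11,12}
'b' @ 2: {}  — no active states
rest 'addaac' ignored (set empty)
final: {}; accept 9 not in set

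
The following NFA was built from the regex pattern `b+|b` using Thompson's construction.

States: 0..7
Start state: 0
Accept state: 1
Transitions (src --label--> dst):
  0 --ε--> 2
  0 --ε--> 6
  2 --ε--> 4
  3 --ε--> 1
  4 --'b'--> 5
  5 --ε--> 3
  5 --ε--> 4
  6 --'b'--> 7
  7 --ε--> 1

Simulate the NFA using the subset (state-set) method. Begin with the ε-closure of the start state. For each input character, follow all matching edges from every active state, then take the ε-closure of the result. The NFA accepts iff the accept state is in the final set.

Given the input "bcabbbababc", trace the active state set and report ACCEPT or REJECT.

Answer: REJECT

Derivation:
start: ε-closure({0}) = {0,2,4,6}
'b' @ 1: {1,3,4,5,7}  [accepting]
'c' @ 2: {}  — state set empty
rest 'abbbababc' ignored (set empty)
final: {}; accept 1 not in set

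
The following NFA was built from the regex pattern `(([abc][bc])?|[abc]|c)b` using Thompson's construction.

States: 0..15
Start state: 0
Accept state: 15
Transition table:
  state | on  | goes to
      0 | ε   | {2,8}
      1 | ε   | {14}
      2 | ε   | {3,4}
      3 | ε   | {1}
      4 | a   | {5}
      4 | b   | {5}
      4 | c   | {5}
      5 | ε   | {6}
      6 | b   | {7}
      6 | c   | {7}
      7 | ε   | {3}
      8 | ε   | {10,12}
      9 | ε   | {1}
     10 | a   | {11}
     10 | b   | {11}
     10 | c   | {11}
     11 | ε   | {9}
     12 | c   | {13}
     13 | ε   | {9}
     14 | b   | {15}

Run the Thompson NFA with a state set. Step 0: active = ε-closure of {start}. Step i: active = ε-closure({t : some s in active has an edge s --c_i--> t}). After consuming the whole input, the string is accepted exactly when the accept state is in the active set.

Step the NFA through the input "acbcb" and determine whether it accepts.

Answer: REJECT

Derivation:
start: ε-closure({0}) = {0,1,2,3,4,8,10,12,14}
'a' @ 1: {1,5,6,9,11,14}
'c' @ 2: {1,3,7,14}
'b' @ 3: {15}  ✓accept
'c' @ 4: {}  — state set empty
rest 'b' ignored (set empty)
final: {}; accept 15 not in set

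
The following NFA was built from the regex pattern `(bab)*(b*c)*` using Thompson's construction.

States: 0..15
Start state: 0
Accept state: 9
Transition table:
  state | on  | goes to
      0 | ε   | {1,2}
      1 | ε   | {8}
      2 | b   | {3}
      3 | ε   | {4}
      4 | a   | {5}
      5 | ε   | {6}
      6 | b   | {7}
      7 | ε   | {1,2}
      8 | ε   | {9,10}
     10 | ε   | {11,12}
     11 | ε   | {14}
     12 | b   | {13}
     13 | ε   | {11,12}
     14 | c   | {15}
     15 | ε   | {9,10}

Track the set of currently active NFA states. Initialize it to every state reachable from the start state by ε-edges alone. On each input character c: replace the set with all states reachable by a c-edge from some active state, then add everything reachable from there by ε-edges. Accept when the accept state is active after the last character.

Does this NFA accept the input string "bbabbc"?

S₀ = ε-closure({0}) = {0,1,2,8,9,10,11,12,14}
'b' @ 1: {3,4,11,12,13,14}
'b' @ 2: {11,12,13,14}
'a' @ 3: {}  — no active states
rest 'bbc' ignored (set empty)
after full input: {}  (accept=9 not in)

Answer: REJECT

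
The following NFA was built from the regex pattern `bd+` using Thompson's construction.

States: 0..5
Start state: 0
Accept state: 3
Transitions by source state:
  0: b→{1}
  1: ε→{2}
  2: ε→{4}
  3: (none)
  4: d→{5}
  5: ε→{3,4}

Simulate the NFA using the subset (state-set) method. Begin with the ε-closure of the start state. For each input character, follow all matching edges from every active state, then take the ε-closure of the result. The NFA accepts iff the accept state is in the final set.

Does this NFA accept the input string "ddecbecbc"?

start: ε-closure({0}) = {0}
'd' @ 1: {}  — no active states
rest 'decbecbc' ignored (set empty)
after full input: {}  (accept=3 not in)

Answer: REJECT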